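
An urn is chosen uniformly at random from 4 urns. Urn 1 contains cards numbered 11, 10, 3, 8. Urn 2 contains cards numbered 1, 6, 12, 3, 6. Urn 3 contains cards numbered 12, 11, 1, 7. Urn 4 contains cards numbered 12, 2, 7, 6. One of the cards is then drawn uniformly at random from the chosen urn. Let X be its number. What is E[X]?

281/40

E[X | urn 1] = (11+10+3+8)/4 = 8.
E[X | urn 2] = (1+6+12+3+6)/5 = 28/5.
E[X | urn 3] = (12+11+1+7)/4 = 31/4.
E[X | urn 4] = (12+2+7+6)/4 = 27/4.
E[X] = (1/4)·(8) + (1/4)·(28/5) + (1/4)·(31/4) + (1/4)·(27/4) = 281/40.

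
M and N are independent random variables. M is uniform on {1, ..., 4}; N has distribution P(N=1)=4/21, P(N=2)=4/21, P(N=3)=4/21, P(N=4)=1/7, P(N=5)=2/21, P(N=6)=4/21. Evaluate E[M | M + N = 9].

10/3

P(M + N = 9) = 1/14.
Summing M·P(x,y) over outcomes with M + N = 9 gives 5/21.
E[M | M + N = 9] = (5/21) / (1/14) = 10/3.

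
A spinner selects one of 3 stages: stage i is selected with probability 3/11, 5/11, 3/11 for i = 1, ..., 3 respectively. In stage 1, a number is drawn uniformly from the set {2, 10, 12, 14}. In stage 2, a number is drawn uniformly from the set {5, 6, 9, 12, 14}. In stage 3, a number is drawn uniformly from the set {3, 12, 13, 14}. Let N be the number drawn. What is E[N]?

106/11

E[N | stage 1] = (2+10+12+14)/4 = 19/2.
E[N | stage 2] = (5+6+9+12+14)/5 = 46/5.
E[N | stage 3] = (3+12+13+14)/4 = 21/2.
E[N] = (3/11)·(19/2) + (5/11)·(46/5) + (3/11)·(21/2) = 106/11.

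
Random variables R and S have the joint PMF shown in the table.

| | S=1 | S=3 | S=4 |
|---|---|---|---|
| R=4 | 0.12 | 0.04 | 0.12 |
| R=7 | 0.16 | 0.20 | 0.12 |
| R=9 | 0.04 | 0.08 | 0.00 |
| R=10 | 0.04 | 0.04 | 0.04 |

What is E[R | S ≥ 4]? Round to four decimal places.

P(S ≥ 4) = 0.28.
Σ R·P over the event = 4·(0.12) + 7·(0.12) + 10·(0.04) = 1.72.
E[R | S ≥ 4] = (1.72) / (0.28) = 6.1429.

6.1429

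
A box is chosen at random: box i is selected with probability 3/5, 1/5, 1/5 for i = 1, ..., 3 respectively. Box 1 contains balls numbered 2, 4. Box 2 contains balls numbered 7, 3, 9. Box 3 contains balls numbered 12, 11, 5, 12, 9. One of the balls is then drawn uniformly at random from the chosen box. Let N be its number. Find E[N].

377/75

E[N | box 1] = (2+4)/2 = 3.
E[N | box 2] = (7+3+9)/3 = 19/3.
E[N | box 3] = (12+11+5+12+9)/5 = 49/5.
By the law of total expectation,
E[N] = (3/5)·(3) + (1/5)·(19/3) + (1/5)·(49/5) = 377/75.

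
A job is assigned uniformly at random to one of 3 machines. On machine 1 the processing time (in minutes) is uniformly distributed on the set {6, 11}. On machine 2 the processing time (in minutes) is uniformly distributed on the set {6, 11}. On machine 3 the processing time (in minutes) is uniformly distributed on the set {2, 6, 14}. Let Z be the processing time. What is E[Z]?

E[Z | machine 1] = (6+11)/2 = 17/2.
E[Z | machine 2] = (6+11)/2 = 17/2.
E[Z | machine 3] = (2+6+14)/3 = 22/3.
By the law of total expectation,
E[Z] = (1/3)·(17/2) + (1/3)·(17/2) + (1/3)·(22/3) = 73/9.

73/9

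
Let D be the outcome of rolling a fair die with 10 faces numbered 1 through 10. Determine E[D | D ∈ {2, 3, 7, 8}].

P(D ∈ {2, 3, 7, 8}) = 2/5.
Σ over the event: 2·1/10 + 3·1/10 + 7·1/10 + 8·1/10 = 2.
E[D | D ∈ {2, 3, 7, 8}] = (2) / (2/5) = 5.

5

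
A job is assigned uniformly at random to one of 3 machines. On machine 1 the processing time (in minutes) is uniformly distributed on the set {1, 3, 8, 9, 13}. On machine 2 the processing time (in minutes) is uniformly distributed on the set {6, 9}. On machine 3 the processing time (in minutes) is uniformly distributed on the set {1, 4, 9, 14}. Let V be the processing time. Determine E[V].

71/10

E[V | machine 1] = (1+3+8+9+13)/5 = 34/5.
E[V | machine 2] = (6+9)/2 = 15/2.
E[V | machine 3] = (1+4+9+14)/4 = 7.
By the law of total expectation,
E[V] = (1/3)·(34/5) + (1/3)·(15/2) + (1/3)·(7) = 71/10.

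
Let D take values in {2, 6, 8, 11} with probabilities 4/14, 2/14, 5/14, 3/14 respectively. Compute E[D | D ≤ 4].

P(D ≤ 4) = 2/7.
Σ over the event: 2·2/7 = 4/7.
E[D | D ≤ 4] = (4/7) / (2/7) = 2.

2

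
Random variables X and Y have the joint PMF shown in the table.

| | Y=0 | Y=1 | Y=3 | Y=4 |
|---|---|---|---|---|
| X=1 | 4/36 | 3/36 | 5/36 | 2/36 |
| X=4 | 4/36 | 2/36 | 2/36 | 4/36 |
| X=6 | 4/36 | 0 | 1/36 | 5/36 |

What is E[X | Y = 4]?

P(Y = 4) = 11/36.
Σ X·P over the event = 1·(2/36) + 4·(4/36) + 6·(5/36) = 4/3.
E[X | Y = 4] = (4/3) / (11/36) = 48/11.

48/11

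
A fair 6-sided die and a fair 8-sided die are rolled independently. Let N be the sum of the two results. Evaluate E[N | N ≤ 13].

P(N ≤ 13) = 47/48.
E[N | N ≤ 13] = (185/24) / (47/48) = 370/47.

370/47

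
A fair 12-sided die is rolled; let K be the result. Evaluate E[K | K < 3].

3/2

Given K < 3, K is equally likely to be any of {1, 2}.
E[K | K < 3] = (1 + 2) / 2 = 3/2.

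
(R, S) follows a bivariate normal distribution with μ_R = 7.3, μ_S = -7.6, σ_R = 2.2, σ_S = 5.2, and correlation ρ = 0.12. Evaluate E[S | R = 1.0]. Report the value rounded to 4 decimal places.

The regression of S on R has slope ρ·σ_S/σ_R and passes through (μ_R, μ_S).
E[S | R=1.0] = -7.6 + (0.12)·(5.2/2.2)·(1.0 − (7.3)) = -7.6 + (0.28364)·(-6.3) = -9.3869.

-9.3869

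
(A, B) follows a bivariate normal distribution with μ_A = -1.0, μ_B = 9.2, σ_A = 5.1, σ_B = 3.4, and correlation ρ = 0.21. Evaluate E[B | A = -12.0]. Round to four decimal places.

For a bivariate normal, E[B | A=x] = μ_B + ρ·(σ_B/σ_A)·(x − μ_A).
E[B | A=-12.0] = 9.2 + (0.21)·(3.4/5.1)·(-12.0 − (-1.0)) = 9.2 + (0.14)·(-11) = 7.6600.

7.6600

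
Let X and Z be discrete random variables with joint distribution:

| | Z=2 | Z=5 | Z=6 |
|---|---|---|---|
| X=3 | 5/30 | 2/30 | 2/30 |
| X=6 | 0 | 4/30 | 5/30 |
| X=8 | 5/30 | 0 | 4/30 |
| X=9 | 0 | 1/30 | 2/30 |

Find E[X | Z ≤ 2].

P(Z ≤ 2) = 1/3.
Σ X·P over the event = 3·(5/30) + 8·(5/30) = 11/6.
E[X | Z ≤ 2] = (11/6) / (1/3) = 11/2.

11/2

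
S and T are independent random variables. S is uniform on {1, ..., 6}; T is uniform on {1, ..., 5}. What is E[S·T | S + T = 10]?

49/2

P(S + T = 10) = 1/15.
Summing ST·P(x,y) over outcomes with S + T = 10 gives 49/30.
E[S·T | S + T = 10] = (49/30) / (1/15) = 49/2.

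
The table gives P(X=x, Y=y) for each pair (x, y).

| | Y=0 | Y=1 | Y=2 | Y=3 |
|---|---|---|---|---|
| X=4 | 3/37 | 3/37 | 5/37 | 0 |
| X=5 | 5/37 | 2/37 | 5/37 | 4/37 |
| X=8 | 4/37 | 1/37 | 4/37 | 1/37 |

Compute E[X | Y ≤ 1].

11/2

P(Y ≤ 1) = 18/37.
Σ X·P over the event = 4·(3/37) + 4·(3/37) + 5·(5/37) + 5·(2/37) + 8·(4/37) + 8·(1/37) = 99/37.
E[X | Y ≤ 1] = (99/37) / (18/37) = 11/2.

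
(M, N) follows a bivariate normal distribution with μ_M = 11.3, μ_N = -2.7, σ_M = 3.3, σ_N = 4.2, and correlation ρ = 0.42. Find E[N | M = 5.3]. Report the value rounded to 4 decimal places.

E[N | M=x] = μ_N + ρ(σ_N/σ_M)(x − μ_M) for jointly normal variables.
E[N | M=5.3] = -2.7 + (0.42)·(4.2/3.3)·(5.3 − (11.3)) = -2.7 + (0.53455)·(-6) = -5.9073.

-5.9073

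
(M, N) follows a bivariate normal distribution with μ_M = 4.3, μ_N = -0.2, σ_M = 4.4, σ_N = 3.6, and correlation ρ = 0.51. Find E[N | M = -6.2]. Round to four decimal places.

-4.5814

The regression of N on M has slope ρ·σ_N/σ_M and passes through (μ_M, μ_N).
E[N | M=-6.2] = -0.2 + (0.51)·(3.6/4.4)·(-6.2 − (4.3)) = -0.2 + (0.417273)·(-10.5) = -4.5814.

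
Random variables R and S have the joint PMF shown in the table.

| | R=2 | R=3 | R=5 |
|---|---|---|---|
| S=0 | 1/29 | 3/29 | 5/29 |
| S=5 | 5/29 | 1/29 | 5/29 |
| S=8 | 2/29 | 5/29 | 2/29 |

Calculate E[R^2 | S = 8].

103/9

P(S = 8) = 9/29.
Σ R^2·P over the event = 4·(2/29) + 9·(5/29) + 25·(2/29) = 103/29.
E[R^2 | S = 8] = (103/29) / (9/29) = 103/9.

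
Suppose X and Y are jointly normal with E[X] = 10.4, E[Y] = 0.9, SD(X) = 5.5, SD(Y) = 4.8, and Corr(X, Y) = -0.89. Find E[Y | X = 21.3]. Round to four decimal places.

The regression of Y on X has slope ρ·σ_Y/σ_X and passes through (μ_X, μ_Y).
E[Y | X=21.3] = 0.9 + (-0.89)·(4.8/5.5)·(21.3 − (10.4)) = 0.9 + (-0.776727)·(10.9) = -7.5663.

-7.5663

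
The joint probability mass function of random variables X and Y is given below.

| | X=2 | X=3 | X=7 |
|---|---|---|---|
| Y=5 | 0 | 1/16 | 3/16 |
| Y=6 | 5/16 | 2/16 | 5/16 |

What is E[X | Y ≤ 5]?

6

P(Y ≤ 5) = 1/4.
Σ X·P over the event = 3·(1/16) + 7·(3/16) = 3/2.
E[X | Y ≤ 5] = (3/2) / (1/4) = 6.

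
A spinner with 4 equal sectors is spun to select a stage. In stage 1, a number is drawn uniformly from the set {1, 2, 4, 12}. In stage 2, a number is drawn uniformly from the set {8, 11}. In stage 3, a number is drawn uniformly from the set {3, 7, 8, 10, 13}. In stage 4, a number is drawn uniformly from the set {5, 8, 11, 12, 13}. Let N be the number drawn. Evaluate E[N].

129/16

E[N | stage 1] = (1+2+4+12)/4 = 19/4.
E[N | stage 2] = (8+11)/2 = 19/2.
E[N | stage 3] = (3+7+8+10+13)/5 = 41/5.
E[N | stage 4] = (5+8+11+12+13)/5 = 49/5.
By the law of total expectation,
E[N] = (1/4)·(19/4) + (1/4)·(19/2) + (1/4)·(41/5) + (1/4)·(49/5) = 129/16.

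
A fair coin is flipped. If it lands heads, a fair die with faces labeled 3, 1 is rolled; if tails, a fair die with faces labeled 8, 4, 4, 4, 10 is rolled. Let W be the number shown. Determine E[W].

4

E[W | heads] = (3+1)/2 = 2.
E[W | tails] = (8+4+4+4+10)/5 = 6.
By the law of total expectation,
E[W] = (1/2)·(2) + (1/2)·(6) = 4.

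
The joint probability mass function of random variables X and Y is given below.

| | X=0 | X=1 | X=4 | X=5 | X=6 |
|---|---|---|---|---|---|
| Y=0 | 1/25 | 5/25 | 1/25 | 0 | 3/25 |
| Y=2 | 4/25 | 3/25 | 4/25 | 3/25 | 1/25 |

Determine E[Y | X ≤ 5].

4/3

P(X ≤ 5) = 21/25.
Σ Y·P over the event = 0·(1/25) + 2·(4/25) + 0·(5/25) + 2·(3/25) + 0·(1/25) + 2·(4/25) + 2·(3/25) = 28/25.
E[Y | X ≤ 5] = (28/25) / (21/25) = 4/3.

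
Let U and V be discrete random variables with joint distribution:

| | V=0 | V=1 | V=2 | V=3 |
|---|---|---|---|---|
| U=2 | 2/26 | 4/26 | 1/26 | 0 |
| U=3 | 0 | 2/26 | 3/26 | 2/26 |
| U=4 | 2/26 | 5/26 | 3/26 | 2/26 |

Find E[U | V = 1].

34/11

P(V = 1) = 11/26.
Σ U·P over the event = 2·(4/26) + 3·(2/26) + 4·(5/26) = 17/13.
E[U | V = 1] = (17/13) / (11/26) = 34/11.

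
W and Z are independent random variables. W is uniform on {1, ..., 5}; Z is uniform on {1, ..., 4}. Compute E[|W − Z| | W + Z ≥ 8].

1

P(W + Z ≥ 8) = 3/20.
Summing |W−Z|·P(x,y) over outcomes with W + Z ≥ 8 gives 3/20.
E[|W − Z| | W + Z ≥ 8] = (3/20) / (3/20) = 1.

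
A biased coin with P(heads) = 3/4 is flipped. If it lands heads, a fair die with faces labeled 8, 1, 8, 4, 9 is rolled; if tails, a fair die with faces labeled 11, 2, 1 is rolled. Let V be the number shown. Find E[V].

E[V | heads] = (8+1+8+4+9)/5 = 6.
E[V | tails] = (11+2+1)/3 = 14/3.
E[V] = (3/4)·(6) + (1/4)·(14/3) = 17/3.

17/3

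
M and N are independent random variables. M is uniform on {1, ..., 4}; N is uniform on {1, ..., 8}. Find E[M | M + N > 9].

Outcomes with M + N > 9: (2,8), (3,7), (3,8), (4,6), (4,7), (4,8), each with probability 1/32.
E[M | M + N > 9] = (2 + 3 + 3 + 4 + 4 + 4) / 6 = 10/3.

10/3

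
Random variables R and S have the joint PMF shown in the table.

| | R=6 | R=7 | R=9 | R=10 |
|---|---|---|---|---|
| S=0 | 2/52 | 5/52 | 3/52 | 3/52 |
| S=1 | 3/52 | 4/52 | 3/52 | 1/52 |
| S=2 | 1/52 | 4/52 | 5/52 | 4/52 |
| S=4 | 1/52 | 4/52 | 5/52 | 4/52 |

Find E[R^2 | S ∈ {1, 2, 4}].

P(S ∈ {1, 2, 4}) = 3/4.
Summing R^2·P(R=x,S=y) over the conditioning event gives 2721/52.
E[R^2 | S ∈ {1, 2, 4}] = (2721/52) / (3/4) = 907/13.

907/13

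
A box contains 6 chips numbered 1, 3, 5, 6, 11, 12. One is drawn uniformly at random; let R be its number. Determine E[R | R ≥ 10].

P(R ≥ 10) = 1/3.
Σ over the event: 11·1/6 + 12·1/6 = 23/6.
E[R | R ≥ 10] = (23/6) / (1/3) = 23/2.

23/2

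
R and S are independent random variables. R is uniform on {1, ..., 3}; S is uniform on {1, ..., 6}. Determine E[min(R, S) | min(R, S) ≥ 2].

Outcomes with min(R, S) ≥ 2: (2,2), (2,3), (2,4), (2,5), (2,6), (3,2), (3,3), (3,4), (3,5), (3,6), each with probability 1/18.
E[min(R, S) | min(R, S) ≥ 2] = (2 + 2 + 2 + 2 + 2 + 2 + 3 + 3 + 3 + 3) / 10 = 12/5.

12/5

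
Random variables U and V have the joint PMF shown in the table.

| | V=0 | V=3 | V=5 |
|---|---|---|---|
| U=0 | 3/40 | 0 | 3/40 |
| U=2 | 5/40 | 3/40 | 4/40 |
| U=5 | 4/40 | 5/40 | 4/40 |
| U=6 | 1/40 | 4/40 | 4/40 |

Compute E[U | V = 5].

52/15

P(V = 5) = 3/8.
Σ U·P over the event = 0·(3/40) + 2·(4/40) + 5·(4/40) + 6·(4/40) = 13/10.
E[U | V = 5] = (13/10) / (3/8) = 52/15.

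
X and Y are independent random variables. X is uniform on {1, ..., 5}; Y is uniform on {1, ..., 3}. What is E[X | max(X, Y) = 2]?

Outcomes with max(X, Y) = 2: (1,2), (2,1), (2,2), each with probability 1/15.
E[X | max(X, Y) = 2] = (1 + 2 + 2) / 3 = 5/3.

5/3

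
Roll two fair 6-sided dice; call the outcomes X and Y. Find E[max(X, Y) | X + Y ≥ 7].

P(X + Y ≥ 7) = 7/12.
Summing max(X,Y)·P(x,y) over outcomes with X + Y ≥ 7 gives 113/36.
E[max(X, Y) | X + Y ≥ 7] = (113/36) / (7/12) = 113/21.

113/21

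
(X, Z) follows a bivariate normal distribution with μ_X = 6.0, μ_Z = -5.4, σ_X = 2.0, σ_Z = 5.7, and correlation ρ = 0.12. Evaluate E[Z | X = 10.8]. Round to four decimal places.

-3.7584

The regression of Z on X has slope ρ·σ_Z/σ_X and passes through (μ_X, μ_Z).
E[Z | X=10.8] = -5.4 + (0.12)·(5.7/2.0)·(10.8 − (6.0)) = -5.4 + (0.342)·(4.8) = -3.7584.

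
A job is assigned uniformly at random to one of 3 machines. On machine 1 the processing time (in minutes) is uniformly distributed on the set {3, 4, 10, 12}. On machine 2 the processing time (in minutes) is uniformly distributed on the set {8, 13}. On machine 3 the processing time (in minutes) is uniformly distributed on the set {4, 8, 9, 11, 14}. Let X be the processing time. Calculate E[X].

539/60

E[X | machine 1] = (3+4+10+12)/4 = 29/4.
E[X | machine 2] = (8+13)/2 = 21/2.
E[X | machine 3] = (4+8+9+11+14)/5 = 46/5.
By the law of total expectation,
E[X] = (1/3)·(29/4) + (1/3)·(21/2) + (1/3)·(46/5) = 539/60.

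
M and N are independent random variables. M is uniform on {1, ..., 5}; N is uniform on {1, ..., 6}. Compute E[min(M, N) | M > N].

Outcomes with M > N: (2,1), (3,1), (3,2), (4,1), (4,2), (4,3), (5,1), (5,2), (5,3), (5,4), each with probability 1/30.
E[min(M, N) | M > N] = (1 + 1 + 2 + 1 + 2 + 3 + 1 + 2 + 3 + 4) / 10 = 2.

2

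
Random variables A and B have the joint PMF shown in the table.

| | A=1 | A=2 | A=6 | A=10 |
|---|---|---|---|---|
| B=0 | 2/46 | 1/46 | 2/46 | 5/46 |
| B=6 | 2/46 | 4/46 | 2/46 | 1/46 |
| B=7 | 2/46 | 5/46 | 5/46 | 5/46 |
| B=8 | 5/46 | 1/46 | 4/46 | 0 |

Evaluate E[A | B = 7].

92/17

P(B = 7) = 17/46.
Σ A·P over the event = 1·(2/46) + 2·(5/46) + 6·(5/46) + 10·(5/46) = 2.
E[A | B = 7] = (2) / (17/46) = 92/17.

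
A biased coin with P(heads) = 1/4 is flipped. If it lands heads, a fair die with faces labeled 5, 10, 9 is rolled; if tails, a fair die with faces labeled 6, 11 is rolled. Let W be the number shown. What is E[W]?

67/8

E[W | heads] = (5+10+9)/3 = 8.
E[W | tails] = (6+11)/2 = 17/2.
By the law of total expectation,
E[W] = (1/4)·(8) + (3/4)·(17/2) = 67/8.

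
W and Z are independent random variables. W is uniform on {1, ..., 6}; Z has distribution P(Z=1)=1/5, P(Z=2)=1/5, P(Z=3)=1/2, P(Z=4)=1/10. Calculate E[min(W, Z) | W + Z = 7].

P(W + Z = 7) = 1/6.
Summing min(W,Z)·P(x,y) over outcomes with W + Z = 7 gives 2/5.
E[min(W, Z) | W + Z = 7] = (2/5) / (1/6) = 12/5.

12/5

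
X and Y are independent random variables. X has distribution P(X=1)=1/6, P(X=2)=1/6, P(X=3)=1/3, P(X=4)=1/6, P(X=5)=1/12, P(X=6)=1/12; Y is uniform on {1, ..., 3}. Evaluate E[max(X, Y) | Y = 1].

P(Y = 1) = 1/3.
Summing max(X,Y)·P(x,y) over outcomes with Y = 1 gives 37/36.
E[max(X, Y) | Y = 1] = (37/36) / (1/3) = 37/12.

37/12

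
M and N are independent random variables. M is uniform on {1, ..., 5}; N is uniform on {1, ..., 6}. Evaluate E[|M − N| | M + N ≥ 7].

P(M + N ≥ 7) = 1/2.
Summing |M−N|·P(x,y) over outcomes with M + N ≥ 7 gives 29/30.
E[|M − N| | M + N ≥ 7] = (29/30) / (1/2) = 29/15.

29/15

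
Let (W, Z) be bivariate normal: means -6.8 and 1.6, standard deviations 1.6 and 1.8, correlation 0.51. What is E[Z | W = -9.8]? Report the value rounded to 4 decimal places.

For a bivariate normal, E[Z | W=x] = μ_Z + ρ·(σ_Z/σ_W)·(x − μ_W).
E[Z | W=-9.8] = 1.6 + (0.51)·(1.8/1.6)·(-9.8 − (-6.8)) = 1.6 + (0.57375)·(-3) = -0.1213.

-0.1213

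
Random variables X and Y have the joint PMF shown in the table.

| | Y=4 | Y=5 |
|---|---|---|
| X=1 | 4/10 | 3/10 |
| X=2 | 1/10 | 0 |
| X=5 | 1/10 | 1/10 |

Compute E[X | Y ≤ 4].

11/6

P(Y ≤ 4) = 3/5.
Σ X·P over the event = 1·(4/10) + 2·(1/10) + 5·(1/10) = 11/10.
E[X | Y ≤ 4] = (11/10) / (3/5) = 11/6.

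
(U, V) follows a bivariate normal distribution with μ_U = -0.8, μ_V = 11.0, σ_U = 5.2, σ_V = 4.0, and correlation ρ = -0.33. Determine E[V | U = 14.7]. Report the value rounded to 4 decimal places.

E[V | U=x] = μ_V + ρ(σ_V/σ_U)(x − μ_U) for jointly normal variables.
E[V | U=14.7] = 11.0 + (-0.33)·(4.0/5.2)·(14.7 − (-0.8)) = 11.0 + (-0.253846)·(15.5) = 7.0654.

7.0654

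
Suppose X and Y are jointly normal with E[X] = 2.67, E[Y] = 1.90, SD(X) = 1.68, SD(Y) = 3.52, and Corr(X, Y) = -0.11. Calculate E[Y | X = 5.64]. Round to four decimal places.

1.2155

The regression of Y on X has slope ρ·σ_Y/σ_X and passes through (μ_X, μ_Y).
E[Y | X=5.64] = 1.90 + (-0.11)·(3.52/1.68)·(5.64 − (2.67)) = 1.90 + (-0.23048)·(2.97) = 1.2155.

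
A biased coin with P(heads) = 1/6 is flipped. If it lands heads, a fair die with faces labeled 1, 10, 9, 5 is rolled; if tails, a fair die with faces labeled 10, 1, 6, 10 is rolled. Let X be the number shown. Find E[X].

E[X | heads] = (1+10+9+5)/4 = 25/4.
E[X | tails] = (10+1+6+10)/4 = 27/4.
By the law of total expectation,
E[X] = (1/6)·(25/4) + (5/6)·(27/4) = 20/3.

20/3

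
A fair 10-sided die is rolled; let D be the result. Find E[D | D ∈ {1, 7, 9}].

P(D ∈ {1, 7, 9}) = 3/10.
Σ over the event: 1·1/10 + 7·1/10 + 9·1/10 = 17/10.
E[D | D ∈ {1, 7, 9}] = (17/10) / (3/10) = 17/3.

17/3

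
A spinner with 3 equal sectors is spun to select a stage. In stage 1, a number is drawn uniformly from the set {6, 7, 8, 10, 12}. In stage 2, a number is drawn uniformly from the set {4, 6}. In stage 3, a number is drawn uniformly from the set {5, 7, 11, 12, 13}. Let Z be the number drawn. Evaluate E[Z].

116/15

E[Z | stage 1] = (6+7+8+10+12)/5 = 43/5.
E[Z | stage 2] = (4+6)/2 = 5.
E[Z | stage 3] = (5+7+11+12+13)/5 = 48/5.
E[Z] = (1/3)·(43/5) + (1/3)·(5) + (1/3)·(48/5) = 116/15.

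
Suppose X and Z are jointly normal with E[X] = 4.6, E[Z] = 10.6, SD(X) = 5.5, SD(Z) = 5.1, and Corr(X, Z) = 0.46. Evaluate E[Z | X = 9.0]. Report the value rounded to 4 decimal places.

E[Z | X=x] = μ_Z + ρ(σ_Z/σ_X)(x − μ_X) for jointly normal variables.
E[Z | X=9.0] = 10.6 + (0.46)·(5.1/5.5)·(9.0 − (4.6)) = 10.6 + (0.42655)·(4.4) = 12.4768.

12.4768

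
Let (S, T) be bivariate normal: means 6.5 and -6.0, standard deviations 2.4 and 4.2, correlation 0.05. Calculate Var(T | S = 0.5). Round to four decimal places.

17.5959

Var(T | S=x) = (1 − ρ²)·σ_T².
Var(T | S=0.5) = (4.2)²·(1 − (0.05)²) = 17.64·0.9975 = 17.5959.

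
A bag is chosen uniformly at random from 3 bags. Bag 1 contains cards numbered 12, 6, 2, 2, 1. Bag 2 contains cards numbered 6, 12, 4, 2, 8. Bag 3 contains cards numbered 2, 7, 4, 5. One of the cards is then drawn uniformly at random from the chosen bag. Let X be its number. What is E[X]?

31/6

E[X | bag 1] = (12+6+2+2+1)/5 = 23/5.
E[X | bag 2] = (6+12+4+2+8)/5 = 32/5.
E[X | bag 3] = (2+7+4+5)/4 = 9/2.
E[X] = (1/3)·(23/5) + (1/3)·(32/5) + (1/3)·(9/2) = 31/6.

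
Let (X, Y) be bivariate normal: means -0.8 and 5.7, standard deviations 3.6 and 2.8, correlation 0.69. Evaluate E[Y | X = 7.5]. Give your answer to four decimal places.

For a bivariate normal, E[Y | X=x] = μ_Y + ρ·(σ_Y/σ_X)·(x − μ_X).
E[Y | X=7.5] = 5.7 + (0.69)·(2.8/3.6)·(7.5 − (-0.8)) = 5.7 + (0.536667)·(8.3) = 10.1543.

10.1543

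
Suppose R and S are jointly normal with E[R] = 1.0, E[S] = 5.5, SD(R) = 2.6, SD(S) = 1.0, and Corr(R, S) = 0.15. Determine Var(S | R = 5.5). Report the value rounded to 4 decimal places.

The conditional variance in a bivariate normal is σ_S²(1 − ρ²), independent of x.
Var(S | R=5.5) = (1.0)²·(1 − (0.15)²) = 1·0.9775 = 0.9775.

0.9775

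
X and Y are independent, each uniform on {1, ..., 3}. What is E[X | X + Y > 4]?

8/3

Outcomes with X + Y > 4: (2,3), (3,2), (3,3), each with probability 1/9.
E[X | X + Y > 4] = (2 + 3 + 3) / 3 = 8/3.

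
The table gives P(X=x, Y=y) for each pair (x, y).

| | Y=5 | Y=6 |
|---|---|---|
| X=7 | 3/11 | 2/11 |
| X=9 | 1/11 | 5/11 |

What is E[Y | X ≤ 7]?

P(X ≤ 7) = 5/11.
Σ Y·P over the event = 5·(3/11) + 6·(2/11) = 27/11.
E[Y | X ≤ 7] = (27/11) / (5/11) = 27/5.

27/5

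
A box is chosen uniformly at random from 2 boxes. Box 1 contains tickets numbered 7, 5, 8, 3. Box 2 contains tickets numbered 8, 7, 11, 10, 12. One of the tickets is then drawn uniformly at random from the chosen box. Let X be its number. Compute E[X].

E[X | box 1] = (7+5+8+3)/4 = 23/4.
E[X | box 2] = (8+7+11+10+12)/5 = 48/5.
E[X] = (1/2)·(23/4) + (1/2)·(48/5) = 307/40.

307/40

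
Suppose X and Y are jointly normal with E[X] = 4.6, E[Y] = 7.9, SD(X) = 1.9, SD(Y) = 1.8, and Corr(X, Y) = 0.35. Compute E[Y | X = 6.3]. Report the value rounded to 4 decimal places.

8.4637

The regression of Y on X has slope ρ·σ_Y/σ_X and passes through (μ_X, μ_Y).
E[Y | X=6.3] = 7.9 + (0.35)·(1.8/1.9)·(6.3 − (4.6)) = 7.9 + (0.33158)·(1.7) = 8.4637.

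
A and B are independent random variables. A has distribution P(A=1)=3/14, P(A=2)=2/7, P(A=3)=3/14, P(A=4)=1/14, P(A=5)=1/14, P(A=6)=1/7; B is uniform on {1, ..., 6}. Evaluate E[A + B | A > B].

P(A > B) = 9/28.
Summing (A+B)·P(x,y) over outcomes with A > B gives 59/28.
E[A + B | A > B] = (59/28) / (9/28) = 59/9.

59/9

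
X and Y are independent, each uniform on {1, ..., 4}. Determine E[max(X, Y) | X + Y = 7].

4

Outcomes with X + Y = 7: (3,4), (4,3), each with probability 1/16.
E[max(X, Y) | X + Y = 7] = (4 + 4) / 2 = 4.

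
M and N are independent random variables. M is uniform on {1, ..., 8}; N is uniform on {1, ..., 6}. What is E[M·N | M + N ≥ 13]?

130/3

Outcomes with M + N ≥ 13: (7,6), (8,5), (8,6), each with probability 1/48.
E[M·N | M + N ≥ 13] = (42 + 40 + 48) / 3 = 130/3.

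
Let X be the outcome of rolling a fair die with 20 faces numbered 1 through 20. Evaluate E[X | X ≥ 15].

Given X ≥ 15, X is equally likely to be any of {15, 16, 17, 18, 19, 20}.
E[X | X ≥ 15] = (15 + 16 + 17 + 18 + 19 + 20) / 6 = 35/2.

35/2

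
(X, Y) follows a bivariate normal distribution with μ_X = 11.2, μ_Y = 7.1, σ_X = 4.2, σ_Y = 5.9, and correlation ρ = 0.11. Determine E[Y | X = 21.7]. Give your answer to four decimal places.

For a bivariate normal, E[Y | X=x] = μ_Y + ρ·(σ_Y/σ_X)·(x − μ_X).
E[Y | X=21.7] = 7.1 + (0.11)·(5.9/4.2)·(21.7 − (11.2)) = 7.1 + (0.15452)·(10.5) = 8.7225.

8.7225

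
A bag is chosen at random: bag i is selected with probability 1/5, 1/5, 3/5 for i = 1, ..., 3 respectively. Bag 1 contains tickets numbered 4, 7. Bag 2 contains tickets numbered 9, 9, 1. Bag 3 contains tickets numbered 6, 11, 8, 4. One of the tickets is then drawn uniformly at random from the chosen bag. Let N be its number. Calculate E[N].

403/60

E[N | bag 1] = (4+7)/2 = 11/2.
E[N | bag 2] = (9+9+1)/3 = 19/3.
E[N | bag 3] = (6+11+8+4)/4 = 29/4.
By the law of total expectation,
E[N] = (1/5)·(11/2) + (1/5)·(19/3) + (3/5)·(29/4) = 403/60.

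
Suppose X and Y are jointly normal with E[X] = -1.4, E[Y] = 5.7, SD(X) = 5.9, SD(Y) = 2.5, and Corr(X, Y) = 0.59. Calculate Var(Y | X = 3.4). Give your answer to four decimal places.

For a bivariate normal, Var(Y | X=x) = σ_Y²(1 − ρ²).
Var(Y | X=3.4) = (2.5)²·(1 − (0.59)²) = 6.25·0.6519 = 4.0744.

4.0744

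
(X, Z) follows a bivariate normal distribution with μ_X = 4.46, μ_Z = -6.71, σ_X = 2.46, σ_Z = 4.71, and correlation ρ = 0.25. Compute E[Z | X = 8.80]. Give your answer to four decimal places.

-4.6326

The regression of Z on X has slope ρ·σ_Z/σ_X and passes through (μ_X, μ_Z).
E[Z | X=8.80] = -6.71 + (0.25)·(4.71/2.46)·(8.80 − (4.46)) = -6.71 + (0.47866)·(4.34) = -4.6326.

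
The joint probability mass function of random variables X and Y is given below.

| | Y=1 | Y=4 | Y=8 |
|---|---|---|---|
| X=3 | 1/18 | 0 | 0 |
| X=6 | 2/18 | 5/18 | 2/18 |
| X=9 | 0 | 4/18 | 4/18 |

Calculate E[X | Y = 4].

P(Y = 4) = 1/2.
Σ X·P over the event = 6·(5/18) + 9·(4/18) = 11/3.
E[X | Y = 4] = (11/3) / (1/2) = 22/3.

22/3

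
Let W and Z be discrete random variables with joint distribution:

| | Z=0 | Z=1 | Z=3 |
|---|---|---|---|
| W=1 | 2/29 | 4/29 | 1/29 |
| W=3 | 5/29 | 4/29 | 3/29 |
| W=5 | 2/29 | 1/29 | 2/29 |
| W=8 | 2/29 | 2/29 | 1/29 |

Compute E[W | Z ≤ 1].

40/11

P(Z ≤ 1) = 22/29.
Σ W·P over the event = 1·(2/29) + 1·(4/29) + 3·(5/29) + 3·(4/29) + 5·(2/29) + 5·(1/29) + 8·(2/29) + 8·(2/29) = 80/29.
E[W | Z ≤ 1] = (80/29) / (22/29) = 40/11.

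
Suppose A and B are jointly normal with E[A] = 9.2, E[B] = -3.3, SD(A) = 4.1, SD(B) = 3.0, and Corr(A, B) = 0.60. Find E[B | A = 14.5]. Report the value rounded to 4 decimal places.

-0.9732

E[B | A=x] = μ_B + ρ(σ_B/σ_A)(x − μ_A) for jointly normal variables.
E[B | A=14.5] = -3.3 + (0.60)·(3.0/4.1)·(14.5 − (9.2)) = -3.3 + (0.43902)·(5.3) = -0.9732.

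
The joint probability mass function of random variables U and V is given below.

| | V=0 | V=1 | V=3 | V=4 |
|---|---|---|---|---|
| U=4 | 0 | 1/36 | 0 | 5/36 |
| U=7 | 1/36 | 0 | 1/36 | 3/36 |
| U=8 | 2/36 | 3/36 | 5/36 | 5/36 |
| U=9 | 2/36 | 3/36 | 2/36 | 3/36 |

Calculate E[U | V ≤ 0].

P(V ≤ 0) = 5/36.
Summing U·P(U=x,V=y) over the conditioning event gives 41/36.
E[U | V ≤ 0] = (41/36) / (5/36) = 41/5.

41/5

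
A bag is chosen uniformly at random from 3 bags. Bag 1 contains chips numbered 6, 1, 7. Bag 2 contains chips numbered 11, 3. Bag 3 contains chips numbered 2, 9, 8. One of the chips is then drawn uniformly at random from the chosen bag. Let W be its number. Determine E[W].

6

E[W | bag 1] = (6+1+7)/3 = 14/3.
E[W | bag 2] = (11+3)/2 = 7.
E[W | bag 3] = (2+9+8)/3 = 19/3.
E[W] = (1/3)·(14/3) + (1/3)·(7) + (1/3)·(19/3) = 6.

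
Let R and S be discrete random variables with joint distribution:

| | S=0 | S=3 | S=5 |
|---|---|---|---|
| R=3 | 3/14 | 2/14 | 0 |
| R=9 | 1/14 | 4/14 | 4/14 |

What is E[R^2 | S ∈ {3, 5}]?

333/5

P(S ∈ {3, 5}) = 5/7.
Σ R^2·P over the event = 9·(2/14) + 81·(4/14) + 81·(4/14) = 333/7.
E[R^2 | S ∈ {3, 5}] = (333/7) / (5/7) = 333/5.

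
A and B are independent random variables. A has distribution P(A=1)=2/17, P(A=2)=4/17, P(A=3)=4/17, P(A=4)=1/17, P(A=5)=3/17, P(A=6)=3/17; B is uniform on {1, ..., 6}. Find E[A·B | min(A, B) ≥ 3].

441/22

P(min(A, B) ≥ 3) = 22/51.
Summing AB·P(x,y) over outcomes with min(A, B) ≥ 3 gives 147/17.
E[A·B | min(A, B) ≥ 3] = (147/17) / (22/51) = 441/22.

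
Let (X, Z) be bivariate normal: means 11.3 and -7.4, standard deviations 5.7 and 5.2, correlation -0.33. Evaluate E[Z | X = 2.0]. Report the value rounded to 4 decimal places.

-4.6002

The regression of Z on X has slope ρ·σ_Z/σ_X and passes through (μ_X, μ_Z).
E[Z | X=2.0] = -7.4 + (-0.33)·(5.2/5.7)·(2.0 − (11.3)) = -7.4 + (-0.30105)·(-9.3) = -4.6002.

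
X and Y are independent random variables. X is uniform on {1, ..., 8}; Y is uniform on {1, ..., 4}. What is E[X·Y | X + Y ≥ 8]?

255/14

P(X + Y ≥ 8) = 7/16.
Summing XY·P(x,y) over outcomes with X + Y ≥ 8 gives 255/32.
E[X·Y | X + Y ≥ 8] = (255/32) / (7/16) = 255/14.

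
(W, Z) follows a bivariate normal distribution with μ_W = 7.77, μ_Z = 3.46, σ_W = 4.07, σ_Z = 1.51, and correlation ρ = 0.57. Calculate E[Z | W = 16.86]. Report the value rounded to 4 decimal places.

5.3823

E[Z | W=x] = μ_Z + ρ(σ_Z/σ_W)(x − μ_W) for jointly normal variables.
E[Z | W=16.86] = 3.46 + (0.57)·(1.51/4.07)·(16.86 − (7.77)) = 3.46 + (0.21147)·(9.09) = 5.3823.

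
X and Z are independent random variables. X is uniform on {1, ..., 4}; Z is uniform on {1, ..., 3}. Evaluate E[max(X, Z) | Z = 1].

Outcomes with Z = 1: (1,1), (2,1), (3,1), (4,1), each with probability 1/12.
E[max(X, Z) | Z = 1] = (1 + 2 + 3 + 4) / 4 = 5/2.

5/2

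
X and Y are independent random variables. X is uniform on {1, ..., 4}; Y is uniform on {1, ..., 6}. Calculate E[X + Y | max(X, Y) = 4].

P(max(X, Y) = 4) = 7/24.
Summing (X+Y)·P(x,y) over outcomes with max(X, Y) = 4 gives 11/6.
E[X + Y | max(X, Y) = 4] = (11/6) / (7/24) = 44/7.

44/7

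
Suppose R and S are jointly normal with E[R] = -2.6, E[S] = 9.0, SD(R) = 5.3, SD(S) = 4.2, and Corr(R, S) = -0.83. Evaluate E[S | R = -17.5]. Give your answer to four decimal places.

18.8003

The regression of S on R has slope ρ·σ_S/σ_R and passes through (μ_R, μ_S).
E[S | R=-17.5] = 9.0 + (-0.83)·(4.2/5.3)·(-17.5 − (-2.6)) = 9.0 + (-0.65774)·(-14.9) = 18.8003.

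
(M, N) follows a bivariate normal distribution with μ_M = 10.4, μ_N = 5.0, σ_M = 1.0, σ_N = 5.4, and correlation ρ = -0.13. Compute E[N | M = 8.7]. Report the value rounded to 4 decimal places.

The regression of N on M has slope ρ·σ_N/σ_M and passes through (μ_M, μ_N).
E[N | M=8.7] = 5.0 + (-0.13)·(5.4/1.0)·(8.7 − (10.4)) = 5.0 + (-0.702)·(-1.7) = 6.1934.

6.1934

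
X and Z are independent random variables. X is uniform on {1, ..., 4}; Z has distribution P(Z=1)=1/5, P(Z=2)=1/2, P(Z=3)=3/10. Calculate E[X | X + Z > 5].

41/11

P(X + Z > 5) = 11/40.
Summing X·P(x,y) over outcomes with X + Z > 5 gives 41/40.
E[X | X + Z > 5] = (41/40) / (11/40) = 41/11.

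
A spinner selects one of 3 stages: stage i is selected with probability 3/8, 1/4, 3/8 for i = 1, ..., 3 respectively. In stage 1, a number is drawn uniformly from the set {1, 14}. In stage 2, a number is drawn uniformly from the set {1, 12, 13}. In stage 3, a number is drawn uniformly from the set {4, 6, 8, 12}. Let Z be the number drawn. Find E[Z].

187/24

E[Z | stage 1] = (1+14)/2 = 15/2.
E[Z | stage 2] = (1+12+13)/3 = 26/3.
E[Z | stage 3] = (4+6+8+12)/4 = 15/2.
E[Z] = (3/8)·(15/2) + (1/4)·(26/3) + (3/8)·(15/2) = 187/24.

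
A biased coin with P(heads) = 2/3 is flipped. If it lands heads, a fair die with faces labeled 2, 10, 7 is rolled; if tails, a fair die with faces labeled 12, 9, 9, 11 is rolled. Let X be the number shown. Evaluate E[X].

E[X | heads] = (2+10+7)/3 = 19/3.
E[X | tails] = (12+9+9+11)/4 = 41/4.
By the law of total expectation,
E[X] = (2/3)·(19/3) + (1/3)·(41/4) = 275/36.

275/36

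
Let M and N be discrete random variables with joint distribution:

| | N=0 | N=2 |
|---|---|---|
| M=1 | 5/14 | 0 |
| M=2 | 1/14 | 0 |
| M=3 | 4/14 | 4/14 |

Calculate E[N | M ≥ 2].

P(M ≥ 2) = 9/14.
Summing N·P(M=x,N=y) over the conditioning event gives 4/7.
E[N | M ≥ 2] = (4/7) / (9/14) = 8/9.

8/9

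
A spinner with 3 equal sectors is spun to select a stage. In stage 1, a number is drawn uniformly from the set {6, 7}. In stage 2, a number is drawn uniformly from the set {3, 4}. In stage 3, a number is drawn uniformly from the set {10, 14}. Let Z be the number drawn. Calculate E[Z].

22/3

E[Z | stage 1] = (6+7)/2 = 13/2.
E[Z | stage 2] = (3+4)/2 = 7/2.
E[Z | stage 3] = (10+14)/2 = 12.
By the law of total expectation,
E[Z] = (1/3)·(13/2) + (1/3)·(7/2) + (1/3)·(12) = 22/3.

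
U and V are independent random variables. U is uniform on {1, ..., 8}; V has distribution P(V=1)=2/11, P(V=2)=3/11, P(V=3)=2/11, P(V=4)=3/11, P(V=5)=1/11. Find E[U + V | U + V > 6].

P(U + V > 6) = 53/88.
Summing (U+V)·P(x,y) over outcomes with U + V > 6 gives 481/88.
E[U + V | U + V > 6] = (481/88) / (53/88) = 481/53.

481/53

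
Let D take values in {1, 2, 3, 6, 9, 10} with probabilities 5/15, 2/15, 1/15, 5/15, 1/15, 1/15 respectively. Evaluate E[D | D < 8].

P(D < 8) = 13/15.
Σ over the event: 1·1/3 + 2·2/15 + 3·1/15 + 6·1/3 = 14/5.
E[D | D < 8] = (14/5) / (13/15) = 42/13.

42/13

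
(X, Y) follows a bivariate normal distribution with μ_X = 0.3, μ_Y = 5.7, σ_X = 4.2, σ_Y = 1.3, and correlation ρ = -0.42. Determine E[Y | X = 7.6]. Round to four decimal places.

4.7510

For a bivariate normal, E[Y | X=x] = μ_Y + ρ·(σ_Y/σ_X)·(x − μ_X).
E[Y | X=7.6] = 5.7 + (-0.42)·(1.3/4.2)·(7.6 − (0.3)) = 5.7 + (-0.13)·(7.3) = 4.7510.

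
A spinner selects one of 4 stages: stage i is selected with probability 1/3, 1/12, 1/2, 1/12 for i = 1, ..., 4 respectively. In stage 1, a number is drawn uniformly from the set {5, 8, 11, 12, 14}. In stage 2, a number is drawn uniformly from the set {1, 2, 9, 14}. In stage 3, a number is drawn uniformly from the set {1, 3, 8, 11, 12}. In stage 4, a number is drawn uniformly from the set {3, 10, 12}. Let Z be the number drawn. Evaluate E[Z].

E[Z | stage 1] = (5+8+11+12+14)/5 = 10.
E[Z | stage 2] = (1+2+9+14)/4 = 13/2.
E[Z | stage 3] = (1+3+8+11+12)/5 = 7.
E[Z | stage 4] = (3+10+12)/3 = 25/3.
E[Z] = (1/3)·(10) + (1/12)·(13/2) + (1/2)·(7) + (1/12)·(25/3) = 581/72.

581/72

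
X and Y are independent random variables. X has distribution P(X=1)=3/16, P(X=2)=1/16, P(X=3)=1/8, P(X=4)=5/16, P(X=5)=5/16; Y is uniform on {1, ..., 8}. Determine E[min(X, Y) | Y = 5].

7/2

P(Y = 5) = 1/8.
Summing min(X,Y)·P(x,y) over outcomes with Y = 5 gives 7/16.
E[min(X, Y) | Y = 5] = (7/16) / (1/8) = 7/2.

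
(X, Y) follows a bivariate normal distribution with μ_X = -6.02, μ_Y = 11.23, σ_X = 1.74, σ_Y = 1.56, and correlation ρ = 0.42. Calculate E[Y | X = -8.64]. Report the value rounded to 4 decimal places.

The regression of Y on X has slope ρ·σ_Y/σ_X and passes through (μ_X, μ_Y).
E[Y | X=-8.64] = 11.23 + (0.42)·(1.56/1.74)·(-8.64 − (-6.02)) = 11.23 + (0.37655)·(-2.62) = 10.2434.

10.2434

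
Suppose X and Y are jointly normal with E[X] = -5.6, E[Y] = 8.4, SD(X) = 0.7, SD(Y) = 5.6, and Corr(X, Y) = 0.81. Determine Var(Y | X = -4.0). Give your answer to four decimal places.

10.7847

Var(Y | X=x) = (1 − ρ²)·σ_Y².
Var(Y | X=-4.0) = (5.6)²·(1 − (0.81)²) = 31.36·0.3439 = 10.7847.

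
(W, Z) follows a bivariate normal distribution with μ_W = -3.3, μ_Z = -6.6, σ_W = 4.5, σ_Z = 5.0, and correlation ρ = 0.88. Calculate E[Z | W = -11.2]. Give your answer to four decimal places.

-14.3244

The regression of Z on W has slope ρ·σ_Z/σ_W and passes through (μ_W, μ_Z).
E[Z | W=-11.2] = -6.6 + (0.88)·(5.0/4.5)·(-11.2 − (-3.3)) = -6.6 + (0.977778)·(-7.9) = -14.3244.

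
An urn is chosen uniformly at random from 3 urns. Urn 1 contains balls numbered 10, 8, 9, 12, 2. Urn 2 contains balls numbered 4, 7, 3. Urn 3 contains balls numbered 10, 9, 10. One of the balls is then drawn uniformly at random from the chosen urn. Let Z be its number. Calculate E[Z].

338/45

E[Z | urn 1] = (10+8+9+12+2)/5 = 41/5.
E[Z | urn 2] = (4+7+3)/3 = 14/3.
E[Z | urn 3] = (10+9+10)/3 = 29/3.
E[Z] = (1/3)·(41/5) + (1/3)·(14/3) + (1/3)·(29/3) = 338/45.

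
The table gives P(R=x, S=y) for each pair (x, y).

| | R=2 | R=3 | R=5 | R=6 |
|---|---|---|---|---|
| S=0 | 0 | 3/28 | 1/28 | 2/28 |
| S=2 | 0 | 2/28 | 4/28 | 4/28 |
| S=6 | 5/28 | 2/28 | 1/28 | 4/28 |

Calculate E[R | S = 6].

15/4

P(S = 6) = 3/7.
Σ R·P over the event = 2·(5/28) + 3·(2/28) + 5·(1/28) + 6·(4/28) = 45/28.
E[R | S = 6] = (45/28) / (3/7) = 15/4.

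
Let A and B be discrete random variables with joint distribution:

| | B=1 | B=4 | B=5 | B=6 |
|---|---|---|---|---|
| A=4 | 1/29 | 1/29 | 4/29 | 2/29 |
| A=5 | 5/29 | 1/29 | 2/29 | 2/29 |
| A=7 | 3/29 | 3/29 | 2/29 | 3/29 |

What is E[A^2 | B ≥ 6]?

P(B ≥ 6) = 7/29.
Σ A^2·P over the event = 16·(2/29) + 25·(2/29) + 49·(3/29) = 229/29.
E[A^2 | B ≥ 6] = (229/29) / (7/29) = 229/7.

229/7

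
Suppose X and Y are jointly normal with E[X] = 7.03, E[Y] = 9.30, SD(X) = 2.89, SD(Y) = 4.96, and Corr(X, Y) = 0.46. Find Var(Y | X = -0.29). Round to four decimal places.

For a bivariate normal, Var(Y | X=x) = σ_Y²(1 − ρ²).
Var(Y | X=-0.29) = (4.96)²·(1 − (0.46)²) = 24.6016·0.7884 = 19.3959.

19.3959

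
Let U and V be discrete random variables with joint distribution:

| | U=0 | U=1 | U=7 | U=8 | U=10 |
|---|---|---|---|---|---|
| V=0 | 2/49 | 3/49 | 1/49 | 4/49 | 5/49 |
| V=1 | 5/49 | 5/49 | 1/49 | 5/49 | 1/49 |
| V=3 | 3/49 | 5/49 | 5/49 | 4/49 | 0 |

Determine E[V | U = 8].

P(U = 8) = 13/49.
Summing V·P(U=x,V=y) over the conditioning event gives 17/49.
E[V | U = 8] = (17/49) / (13/49) = 17/13.

17/13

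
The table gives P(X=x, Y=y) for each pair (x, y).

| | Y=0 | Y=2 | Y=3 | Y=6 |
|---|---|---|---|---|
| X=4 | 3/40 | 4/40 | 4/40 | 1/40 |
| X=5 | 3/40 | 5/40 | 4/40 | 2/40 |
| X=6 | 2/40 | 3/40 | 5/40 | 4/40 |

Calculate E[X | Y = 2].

P(Y = 2) = 3/10.
Σ X·P over the event = 4·(4/40) + 5·(5/40) + 6·(3/40) = 59/40.
E[X | Y = 2] = (59/40) / (3/10) = 59/12.

59/12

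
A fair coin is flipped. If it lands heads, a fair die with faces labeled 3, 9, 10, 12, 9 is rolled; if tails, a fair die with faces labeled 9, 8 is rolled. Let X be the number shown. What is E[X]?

171/20

E[X | heads] = (3+9+10+12+9)/5 = 43/5.
E[X | tails] = (9+8)/2 = 17/2.
By the law of total expectation,
E[X] = (1/2)·(43/5) + (1/2)·(17/2) = 171/20.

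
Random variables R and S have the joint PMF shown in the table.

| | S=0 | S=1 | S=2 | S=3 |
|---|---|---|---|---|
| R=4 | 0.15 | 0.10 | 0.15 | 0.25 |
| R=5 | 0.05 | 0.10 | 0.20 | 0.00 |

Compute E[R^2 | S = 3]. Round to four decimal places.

16.0000

P(S = 3) = 0.25.
Σ R^2·P over the event = 16·(0.25) = 4.00.
E[R^2 | S = 3] = (4.00) / (0.25) = 16.0000.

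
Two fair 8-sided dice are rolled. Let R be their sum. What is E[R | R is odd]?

9

P(R is odd) = 1/2.
Σ over the event: 3·1/32 + 5·1/16 + 7·3/32 + 9·1/8 + 11·3/32 + 13·1/16 + 15·1/32 = 9/2.
E[R | R is odd] = (9/2) / (1/2) = 9.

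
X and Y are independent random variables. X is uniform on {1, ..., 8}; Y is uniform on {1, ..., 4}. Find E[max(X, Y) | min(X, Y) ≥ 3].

67/12

P(min(X, Y) ≥ 3) = 3/8.
Summing max(X,Y)·P(x,y) over outcomes with min(X, Y) ≥ 3 gives 67/32.
E[max(X, Y) | min(X, Y) ≥ 3] = (67/32) / (3/8) = 67/12.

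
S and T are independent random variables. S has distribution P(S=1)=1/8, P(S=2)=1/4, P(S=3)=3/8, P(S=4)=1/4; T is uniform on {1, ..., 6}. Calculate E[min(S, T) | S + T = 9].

P(S + T = 9) = 5/48.
Summing min(S,T)·P(x,y) over outcomes with S + T = 9 gives 17/48.
E[min(S, T) | S + T = 9] = (17/48) / (5/48) = 17/5.

17/5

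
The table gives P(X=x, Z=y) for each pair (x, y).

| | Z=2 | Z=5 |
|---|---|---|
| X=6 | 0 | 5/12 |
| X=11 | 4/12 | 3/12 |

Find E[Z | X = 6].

P(X = 6) = 5/12.
Σ Z·P over the event = 5·(5/12) = 25/12.
E[Z | X = 6] = (25/12) / (5/12) = 5.

5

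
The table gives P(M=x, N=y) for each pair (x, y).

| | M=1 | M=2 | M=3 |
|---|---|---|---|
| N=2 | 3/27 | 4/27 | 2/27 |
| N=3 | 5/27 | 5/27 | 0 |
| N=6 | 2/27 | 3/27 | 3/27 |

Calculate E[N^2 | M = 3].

116/5

P(M = 3) = 5/27.
Σ N^2·P over the event = 4·(2/27) + 36·(3/27) = 116/27.
E[N^2 | M = 3] = (116/27) / (5/27) = 116/5.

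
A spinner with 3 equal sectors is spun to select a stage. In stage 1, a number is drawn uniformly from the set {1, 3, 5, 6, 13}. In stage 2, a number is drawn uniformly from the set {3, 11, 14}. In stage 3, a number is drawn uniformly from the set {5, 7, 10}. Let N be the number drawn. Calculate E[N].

334/45

E[N | stage 1] = (1+3+5+6+13)/5 = 28/5.
E[N | stage 2] = (3+11+14)/3 = 28/3.
E[N | stage 3] = (5+7+10)/3 = 22/3.
By the law of total expectation,
E[N] = (1/3)·(28/5) + (1/3)·(28/3) + (1/3)·(22/3) = 334/45.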